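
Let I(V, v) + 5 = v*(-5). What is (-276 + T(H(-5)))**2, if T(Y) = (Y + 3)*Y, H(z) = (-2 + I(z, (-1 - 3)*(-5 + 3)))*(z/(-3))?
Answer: 2562991876/81 ≈ 3.1642e+7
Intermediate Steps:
I(V, v) = -5 - 5*v (I(V, v) = -5 + v*(-5) = -5 - 5*v)
H(z) = 47*z/3 (H(z) = (-2 + (-5 - 5*(-1 - 3)*(-5 + 3)))*(z/(-3)) = (-2 + (-5 - (-20)*(-2)))*(z*(-1/3)) = (-2 + (-5 - 5*8))*(-z/3) = (-2 + (-5 - 40))*(-z/3) = (-2 - 45)*(-z/3) = -(-47)*z/3 = 47*z/3)
T(Y) = Y*(3 + Y) (T(Y) = (3 + Y)*Y = Y*(3 + Y))
(-276 + T(H(-5)))**2 = (-276 + ((47/3)*(-5))*(3 + (47/3)*(-5)))**2 = (-276 - 235*(3 - 235/3)/3)**2 = (-276 - 235/3*(-226/3))**2 = (-276 + 53110/9)**2 = (50626/9)**2 = 2562991876/81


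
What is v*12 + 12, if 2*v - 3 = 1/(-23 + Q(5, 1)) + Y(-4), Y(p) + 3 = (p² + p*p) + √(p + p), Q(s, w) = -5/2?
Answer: 3464/17 + 12*I*√2 ≈ 203.76 + 16.971*I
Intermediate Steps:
Q(s, w) = -5/2 (Q(s, w) = -5*½ = -5/2)
Y(p) = -3 + 2*p² + √2*√p (Y(p) = -3 + ((p² + p*p) + √(p + p)) = -3 + ((p² + p²) + √(2*p)) = -3 + (2*p² + √2*√p) = -3 + 2*p² + √2*√p)
v = 815/51 + I*√2 (v = 3/2 + (1/(-23 - 5/2) + (-3 + 2*(-4)² + √2*√(-4)))/2 = 3/2 + (1/(-51/2) + (-3 + 2*16 + √2*(2*I)))/2 = 3/2 + (-2/51 + (-3 + 32 + 2*I*√2))/2 = 3/2 + (-2/51 + (29 + 2*I*√2))/2 = 3/2 + (1477/51 + 2*I*√2)/2 = 3/2 + (1477/102 + I*√2) = 815/51 + I*√2 ≈ 15.98 + 1.4142*I)
v*12 + 12 = (815/51 + I*√2)*12 + 12 = (3260/17 + 12*I*√2) + 12 = 3464/17 + 12*I*√2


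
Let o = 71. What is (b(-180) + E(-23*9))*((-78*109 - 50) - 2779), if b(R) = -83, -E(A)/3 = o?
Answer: 3353976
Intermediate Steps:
E(A) = -213 (E(A) = -3*71 = -213)
(b(-180) + E(-23*9))*((-78*109 - 50) - 2779) = (-83 - 213)*((-78*109 - 50) - 2779) = -296*((-8502 - 50) - 2779) = -296*(-8552 - 2779) = -296*(-11331) = 3353976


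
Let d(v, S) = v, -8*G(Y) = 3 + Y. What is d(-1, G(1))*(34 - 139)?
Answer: 105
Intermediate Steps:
G(Y) = -3/8 - Y/8 (G(Y) = -(3 + Y)/8 = -3/8 - Y/8)
d(-1, G(1))*(34 - 139) = -(34 - 139) = -1*(-105) = 105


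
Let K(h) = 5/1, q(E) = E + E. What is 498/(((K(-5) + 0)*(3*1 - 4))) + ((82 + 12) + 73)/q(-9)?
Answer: -9799/90 ≈ -108.88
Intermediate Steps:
q(E) = 2*E
K(h) = 5 (K(h) = 5*1 = 5)
498/(((K(-5) + 0)*(3*1 - 4))) + ((82 + 12) + 73)/q(-9) = 498/(((5 + 0)*(3*1 - 4))) + ((82 + 12) + 73)/((2*(-9))) = 498/((5*(3 - 4))) + (94 + 73)/(-18) = 498/((5*(-1))) + 167*(-1/18) = 498/(-5) - 167/18 = 498*(-1/5) - 167/18 = -498/5 - 167/18 = -9799/90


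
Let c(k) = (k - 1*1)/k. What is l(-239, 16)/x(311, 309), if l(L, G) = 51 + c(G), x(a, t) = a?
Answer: 831/4976 ≈ 0.16700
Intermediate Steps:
c(k) = (-1 + k)/k (c(k) = (k - 1)/k = (-1 + k)/k)
l(L, G) = 51 + (-1 + G)/G
l(-239, 16)/x(311, 309) = (52 - 1/16)/311 = (52 - 1*1/16)*(1/311) = (52 - 1/16)*(1/311) = (831/16)*(1/311) = 831/4976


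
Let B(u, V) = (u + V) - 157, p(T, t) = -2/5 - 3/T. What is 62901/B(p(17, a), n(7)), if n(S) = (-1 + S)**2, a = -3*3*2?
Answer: -5346585/10334 ≈ -517.38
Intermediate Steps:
a = -18 (a = -9*2 = -18)
p(T, t) = -2/5 - 3/T (p(T, t) = -2*1/5 - 3/T = -2/5 - 3/T)
B(u, V) = -157 + V + u (B(u, V) = (V + u) - 157 = -157 + V + u)
62901/B(p(17, a), n(7)) = 62901/(-157 + (-1 + 7)**2 + (-2/5 - 3/17)) = 62901/(-157 + 6**2 + (-2/5 - 3*1/17)) = 62901/(-157 + 36 + (-2/5 - 3/17)) = 62901/(-157 + 36 - 49/85) = 62901/(-10334/85) = 62901*(-85/10334) = -5346585/10334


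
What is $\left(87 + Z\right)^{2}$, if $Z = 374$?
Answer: $212521$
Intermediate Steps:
$\left(87 + Z\right)^{2} = \left(87 + 374\right)^{2} = 461^{2} = 212521$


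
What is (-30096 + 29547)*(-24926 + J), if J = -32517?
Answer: 31536207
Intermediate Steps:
(-30096 + 29547)*(-24926 + J) = (-30096 + 29547)*(-24926 - 32517) = -549*(-57443) = 31536207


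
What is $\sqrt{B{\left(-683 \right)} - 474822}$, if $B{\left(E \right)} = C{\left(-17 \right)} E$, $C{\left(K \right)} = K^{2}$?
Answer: $i \sqrt{672209} \approx 819.88 i$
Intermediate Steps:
$B{\left(E \right)} = 289 E$ ($B{\left(E \right)} = \left(-17\right)^{2} E = 289 E$)
$\sqrt{B{\left(-683 \right)} - 474822} = \sqrt{289 \left(-683\right) - 474822} = \sqrt{-197387 - 474822} = \sqrt{-672209} = i \sqrt{672209}$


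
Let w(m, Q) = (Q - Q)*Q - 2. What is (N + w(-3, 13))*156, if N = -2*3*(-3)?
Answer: 2496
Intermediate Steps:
N = 18 (N = -6*(-3) = 18)
w(m, Q) = -2 (w(m, Q) = 0*Q - 2 = 0 - 2 = -2)
(N + w(-3, 13))*156 = (18 - 2)*156 = 16*156 = 2496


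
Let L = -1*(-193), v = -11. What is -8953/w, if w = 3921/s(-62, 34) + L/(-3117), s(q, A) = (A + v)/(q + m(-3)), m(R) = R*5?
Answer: 641849523/941079728 ≈ 0.68204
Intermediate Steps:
m(R) = 5*R
s(q, A) = (-11 + A)/(-15 + q) (s(q, A) = (A - 11)/(q + 5*(-3)) = (-11 + A)/(q - 15) = (-11 + A)/(-15 + q))
L = 193
w = -941079728/71691 (w = 3921/(((-11 + 34)/(-15 - 62))) + 193/(-3117) = 3921/((23/(-77))) + 193*(-1/3117) = 3921/((-1/77*23)) - 193/3117 = 3921/(-23/77) - 193/3117 = 3921*(-77/23) - 193/3117 = -301917/23 - 193/3117 = -941079728/71691 ≈ -13127.)
-8953/w = -8953/(-941079728/71691) = -8953*(-71691/941079728) = 641849523/941079728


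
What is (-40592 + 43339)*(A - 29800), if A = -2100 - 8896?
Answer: -112066612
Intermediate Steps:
A = -10996
(-40592 + 43339)*(A - 29800) = (-40592 + 43339)*(-10996 - 29800) = 2747*(-40796) = -112066612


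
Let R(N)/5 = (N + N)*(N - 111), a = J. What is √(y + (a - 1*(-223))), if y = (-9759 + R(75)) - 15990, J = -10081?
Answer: I*√62607 ≈ 250.21*I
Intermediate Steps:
a = -10081
R(N) = 10*N*(-111 + N) (R(N) = 5*((N + N)*(N - 111)) = 5*((2*N)*(-111 + N)) = 5*(2*N*(-111 + N)) = 10*N*(-111 + N))
y = -52749 (y = (-9759 + 10*75*(-111 + 75)) - 15990 = (-9759 + 10*75*(-36)) - 15990 = (-9759 - 27000) - 15990 = -36759 - 15990 = -52749)
√(y + (a - 1*(-223))) = √(-52749 + (-10081 - 1*(-223))) = √(-52749 + (-10081 + 223)) = √(-52749 - 9858) = √(-62607) = I*√62607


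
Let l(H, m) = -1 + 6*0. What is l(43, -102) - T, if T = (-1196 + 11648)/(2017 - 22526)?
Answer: -10057/20509 ≈ -0.49037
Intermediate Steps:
l(H, m) = -1 (l(H, m) = -1 + 0 = -1)
T = -10452/20509 (T = 10452/(-20509) = 10452*(-1/20509) = -10452/20509 ≈ -0.50963)
l(43, -102) - T = -1 - 1*(-10452/20509) = -1 + 10452/20509 = -10057/20509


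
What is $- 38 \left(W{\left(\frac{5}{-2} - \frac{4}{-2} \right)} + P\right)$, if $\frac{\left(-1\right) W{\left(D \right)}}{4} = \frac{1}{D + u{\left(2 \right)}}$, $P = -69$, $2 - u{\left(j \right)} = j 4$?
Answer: $\frac{33782}{13} \approx 2598.6$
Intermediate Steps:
$u{\left(j \right)} = 2 - 4 j$ ($u{\left(j \right)} = 2 - j 4 = 2 - 4 j$)
$W{\left(D \right)} = - \frac{4}{-6 + D}$ ($W{\left(D \right)} = - \frac{4}{D + \left(2 - 8\right)} = - \frac{4}{D - 6} = - \frac{4}{-6 + D}$)
$- 38 \left(W{\left(\frac{5}{-2} - \frac{4}{-2} \right)} + P\right) = - 38 \left(- \frac{4}{-6 + \left(\frac{5}{-2} - \frac{4}{-2}\right)} - 69\right) = - 38 \left(- \frac{4}{-6 + \left(5 \left(- \frac{1}{2}\right) - -2\right)} - 69\right) = - 38 \left(- \frac{4}{-6 + \left(- \frac{5}{2} + 2\right)} - 69\right) = - 38 \left(- \frac{4}{-6 - \frac{1}{2}} - 69\right) = - 38 \left(- \frac{4}{- \frac{13}{2}} - 69\right) = - 38 \left(\left(-4\right) \left(- \frac{2}{13}\right) - 69\right) = - 38 \left(\frac{8}{13} - 69\right) = \left(-38\right) \left(- \frac{889}{13}\right) = \frac{33782}{13}$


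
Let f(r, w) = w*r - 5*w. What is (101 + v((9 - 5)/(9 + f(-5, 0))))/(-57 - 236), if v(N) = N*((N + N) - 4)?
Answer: -8069/23733 ≈ -0.33999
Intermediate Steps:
f(r, w) = -5*w + r*w (f(r, w) = r*w - 5*w = -5*w + r*w)
v(N) = N*(-4 + 2*N) (v(N) = N*(2*N - 4) = N*(-4 + 2*N))
(101 + v((9 - 5)/(9 + f(-5, 0))))/(-57 - 236) = (101 + 2*((9 - 5)/(9 + 0*(-5 - 5)))*(-2 + (9 - 5)/(9 + 0*(-5 - 5))))/(-57 - 236) = (101 + 2*(4/(9 + 0*(-10)))*(-2 + 4/(9 + 0*(-10))))/(-293) = (101 + 2*(4/(9 + 0))*(-2 + 4/(9 + 0)))*(-1/293) = (101 + 2*(4/9)*(-2 + 4/9))*(-1/293) = (101 + 2*(4/9)*(-14/9))*(-1/293) = (101 - 112/81)*(-1/293) = (8069/81)*(-1/293) = -8069/23733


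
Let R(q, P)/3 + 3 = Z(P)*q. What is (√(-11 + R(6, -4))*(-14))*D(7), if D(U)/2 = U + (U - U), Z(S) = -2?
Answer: -392*I*√14 ≈ -1466.7*I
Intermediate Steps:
D(U) = 2*U (D(U) = 2*(U + (U - U)) = 2*(U + 0) = 2*U)
R(q, P) = -9 - 6*q (R(q, P) = -9 + 3*(-2*q) = -9 - 6*q)
(√(-11 + R(6, -4))*(-14))*D(7) = (√(-11 + (-9 - 6*6))*(-14))*(2*7) = (√(-11 + (-9 - 36))*(-14))*14 = (√(-11 - 45)*(-14))*14 = (√(-56)*(-14))*14 = ((2*I*√14)*(-14))*14 = -28*I*√14*14 = -392*I*√14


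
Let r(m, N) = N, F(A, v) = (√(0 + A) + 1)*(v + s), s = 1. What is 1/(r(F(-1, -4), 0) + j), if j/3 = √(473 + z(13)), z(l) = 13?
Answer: √6/162 ≈ 0.015120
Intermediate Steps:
F(A, v) = (1 + v)*(1 + √A) (F(A, v) = (√(0 + A) + 1)*(v + 1) = (√A + 1)*(1 + v) = (1 + √A)*(1 + v) = (1 + v)*(1 + √A))
j = 27*√6 (j = 3*√(473 + 13) = 3*√486 = 3*(9*√6) = 27*√6 ≈ 66.136)
1/(r(F(-1, -4), 0) + j) = 1/(0 + 27*√6) = 1/(27*√6) = √6/162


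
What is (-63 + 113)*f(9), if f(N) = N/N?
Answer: 50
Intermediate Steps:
f(N) = 1
(-63 + 113)*f(9) = (-63 + 113)*1 = 50*1 = 50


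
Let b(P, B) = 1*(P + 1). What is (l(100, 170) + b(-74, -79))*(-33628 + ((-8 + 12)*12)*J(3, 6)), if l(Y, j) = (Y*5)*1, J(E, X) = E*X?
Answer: -13990228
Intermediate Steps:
l(Y, j) = 5*Y (l(Y, j) = (5*Y)*1 = 5*Y)
b(P, B) = 1 + P (b(P, B) = 1*(1 + P) = 1 + P)
(l(100, 170) + b(-74, -79))*(-33628 + ((-8 + 12)*12)*J(3, 6)) = (5*100 + (1 - 74))*(-33628 + ((-8 + 12)*12)*(3*6)) = (500 - 73)*(-33628 + (4*12)*18) = 427*(-33628 + 48*18) = 427*(-33628 + 864) = 427*(-32764) = -13990228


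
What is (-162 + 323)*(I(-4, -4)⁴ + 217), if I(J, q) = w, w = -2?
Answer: 37513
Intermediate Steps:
I(J, q) = -2
(-162 + 323)*(I(-4, -4)⁴ + 217) = (-162 + 323)*((-2)⁴ + 217) = 161*(16 + 217) = 161*233 = 37513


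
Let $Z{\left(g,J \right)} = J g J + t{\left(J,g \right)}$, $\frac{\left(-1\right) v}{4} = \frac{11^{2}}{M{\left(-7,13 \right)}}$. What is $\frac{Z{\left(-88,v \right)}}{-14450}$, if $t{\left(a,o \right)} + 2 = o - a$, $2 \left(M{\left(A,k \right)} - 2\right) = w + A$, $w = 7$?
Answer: $\frac{515348}{1445} \approx 356.64$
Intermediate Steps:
$M{\left(A,k \right)} = \frac{11}{2} + \frac{A}{2}$ ($M{\left(A,k \right)} = 2 + \frac{7 + A}{2} = 2 + \left(\frac{7}{2} + \frac{A}{2}\right) = \frac{11}{2} + \frac{A}{2}$)
$t{\left(a,o \right)} = -2 + o - a$ ($t{\left(a,o \right)} = -2 - \left(a - o\right) = -2 + o - a$)
$v = -242$ ($v = - 4 \frac{11^{2}}{\frac{11}{2} + \frac{1}{2} \left(-7\right)} = - 4 \frac{121}{\frac{11}{2} - \frac{7}{2}} = - 4 \cdot \frac{121}{2} = - 4 \cdot 121 \cdot \frac{1}{2} = \left(-4\right) \frac{121}{2} = -242$)
$Z{\left(g,J \right)} = -2 + g - J + g J^{2}$ ($Z{\left(g,J \right)} = J g J - \left(2 + J - g\right) = g J^{2} - \left(2 + J - g\right) = -2 + g - J + g J^{2}$)
$\frac{Z{\left(-88,v \right)}}{-14450} = \frac{-2 - 88 - -242 - 88 \left(-242\right)^{2}}{-14450} = \left(-2 - 88 + 242 - 5153632\right) \left(- \frac{1}{14450}\right) = \left(-5153480\right) \left(- \frac{1}{14450}\right) = \frac{515348}{1445}$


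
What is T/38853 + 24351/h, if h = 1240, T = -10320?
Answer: 311104201/16059240 ≈ 19.372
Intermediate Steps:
T/38853 + 24351/h = -10320/38853 + 24351/1240 = -10320*1/38853 + 24351*(1/1240) = -3440/12951 + 24351/1240 = 311104201/16059240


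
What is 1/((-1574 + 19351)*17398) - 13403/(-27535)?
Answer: 4145336776673/8516141713610 ≈ 0.48676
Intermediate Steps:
1/((-1574 + 19351)*17398) - 13403/(-27535) = (1/17398)/17777 - 13403*(-1/27535) = (1/17777)*(1/17398) + 13403/27535 = 1/309284246 + 13403/27535 = 4145336776673/8516141713610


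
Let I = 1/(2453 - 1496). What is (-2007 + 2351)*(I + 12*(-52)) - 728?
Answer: -206122144/957 ≈ -2.1538e+5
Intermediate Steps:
I = 1/957 ≈ 0.0010449
(-2007 + 2351)*(I + 12*(-52)) - 728 = (-2007 + 2351)*(1/957 + 12*(-52)) - 728 = 344*(1/957 - 624) - 728 = 344*(-597167/957) - 728 = -205425448/957 - 728 = -206122144/957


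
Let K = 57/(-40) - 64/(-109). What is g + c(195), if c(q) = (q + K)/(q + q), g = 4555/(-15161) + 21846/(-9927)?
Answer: -4381747626823/2187313856400 ≈ -2.0033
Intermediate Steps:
K = -3653/4360 (K = 57*(-1/40) - 64*(-1/109) = -57/40 + 64/109 = -3653/4360 ≈ -0.83784)
g = -125474897/50167749 (g = 4555*(-1/15161) + 21846*(-1/9927) = -4555/15161 - 7282/3309 = -125474897/50167749 ≈ -2.5011)
c(q) = (-3653/4360 + q)/(2*q) (c(q) = (q - 3653/4360)/(q + q) = (-3653/4360 + q)/((2*q)) = (-3653/4360 + q)*(1/(2*q)) = (-3653/4360 + q)/(2*q))
g + c(195) = -125474897/50167749 + (1/8720)*(-3653 + 4360*195)/195 = -125474897/50167749 + (1/8720)*(1/195)*(-3653 + 850200) = -125474897/50167749 + (1/8720)*(1/195)*846547 = -125474897/50167749 + 65119/130800 = -4381747626823/2187313856400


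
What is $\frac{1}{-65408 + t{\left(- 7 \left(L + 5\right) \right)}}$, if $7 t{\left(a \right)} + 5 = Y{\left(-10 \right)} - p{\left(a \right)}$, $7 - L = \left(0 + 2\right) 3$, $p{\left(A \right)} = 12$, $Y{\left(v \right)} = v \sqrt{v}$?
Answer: $- \frac{3205111}{209647685129} + \frac{70 i \sqrt{10}}{209647685129} \approx -1.5288 \cdot 10^{-5} + 1.0559 \cdot 10^{-9} i$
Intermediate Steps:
$Y{\left(v \right)} = v^{\frac{3}{2}}$
$L = 1$ ($L = 7 - \left(0 + 2\right) 3 = 7 - 2 \cdot 3 = 7 - 6 = 1$)
$t{\left(a \right)} = - \frac{17}{7} - \frac{10 i \sqrt{10}}{7}$ ($t{\left(a \right)} = - \frac{5}{7} + \frac{\left(-10\right)^{\frac{3}{2}} - 12}{7} = - \frac{5}{7} + \frac{- 10 i \sqrt{10} - 12}{7} = - \frac{5}{7} + \frac{-12 - 10 i \sqrt{10}}{7} = - \frac{5}{7} - \left(\frac{12}{7} + \frac{10 i \sqrt{10}}{7}\right) = - \frac{17}{7} - \frac{10 i \sqrt{10}}{7}$)
$\frac{1}{-65408 + t{\left(- 7 \left(L + 5\right) \right)}} = \frac{1}{-65408 - \left(\frac{17}{7} + \frac{10 i \sqrt{10}}{7}\right)} = \frac{1}{- \frac{457873}{7} - \frac{10 i \sqrt{10}}{7}}$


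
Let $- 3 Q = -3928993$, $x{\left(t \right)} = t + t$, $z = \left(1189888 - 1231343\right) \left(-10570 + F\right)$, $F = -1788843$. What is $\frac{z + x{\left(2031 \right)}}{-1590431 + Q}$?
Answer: $- \frac{223784009931}{842300} \approx -2.6568 \cdot 10^{5}$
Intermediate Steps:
$z = 74594665915$ ($z = \left(1189888 - 1231343\right) \left(-10570 - 1788843\right) = \left(-41455\right) \left(-1799413\right) = 74594665915$)
$x{\left(t \right)} = 2 t$
$Q = \frac{3928993}{3}$ ($Q = \left(- \frac{1}{3}\right) \left(-3928993\right) = \frac{3928993}{3} \approx 1.3097 \cdot 10^{6}$)
$\frac{z + x{\left(2031 \right)}}{-1590431 + Q} = \frac{74594665915 + 2 \cdot 2031}{-1590431 + \frac{3928993}{3}} = \frac{74594665915 + 4062}{- \frac{842300}{3}} = 74594669977 \left(- \frac{3}{842300}\right) = - \frac{223784009931}{842300}$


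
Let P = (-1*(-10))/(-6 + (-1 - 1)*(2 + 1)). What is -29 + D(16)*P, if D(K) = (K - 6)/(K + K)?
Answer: -2809/96 ≈ -29.260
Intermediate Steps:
D(K) = (-6 + K)/(2*K) (D(K) = (-6 + K)/((2*K)) = (-6 + K)*(1/(2*K)) = (-6 + K)/(2*K))
P = -⅚ (P = 10/(-6 - 2*3) = 10/(-6 - 6) = 10/(-12) = -1/12*10 = -⅚ ≈ -0.83333)
-29 + D(16)*P = -29 + ((½)*(-6 + 16)/16)*(-⅚) = -29 + ((½)*(1/16)*10)*(-⅚) = -29 + (5/16)*(-⅚) = -29 - 25/96 = -2809/96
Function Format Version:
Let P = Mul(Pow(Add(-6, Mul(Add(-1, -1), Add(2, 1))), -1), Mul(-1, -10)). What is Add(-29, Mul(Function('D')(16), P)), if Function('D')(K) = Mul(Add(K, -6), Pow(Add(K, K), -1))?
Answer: Rational(-2809, 96) ≈ -29.260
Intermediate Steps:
Function('D')(K) = Mul(Rational(1, 2), Pow(K, -1), Add(-6, K)) (Function('D')(K) = Mul(Add(-6, K), Pow(Mul(2, K), -1)) = Mul(Add(-6, K), Mul(Rational(1, 2), Pow(K, -1))) = Mul(Rational(1, 2), Pow(K, -1), Add(-6, K)))
P = Rational(-5, 6) (P = Mul(Pow(Add(-6, Mul(-2, 3)), -1), 10) = Mul(Pow(Add(-6, -6), -1), 10) = Mul(Pow(-12, -1), 10) = Mul(Rational(-1, 12), 10) = Rational(-5, 6) ≈ -0.83333)
Add(-29, Mul(Function('D')(16), P)) = Add(-29, Mul(Mul(Rational(1, 2), Pow(16, -1), Add(-6, 16)), Rational(-5, 6))) = Add(-29, Mul(Mul(Rational(1, 2), Rational(1, 16), 10), Rational(-5, 6))) = Add(-29, Mul(Rational(5, 16), Rational(-5, 6))) = Add(-29, Rational(-25, 96)) = Rational(-2809, 96)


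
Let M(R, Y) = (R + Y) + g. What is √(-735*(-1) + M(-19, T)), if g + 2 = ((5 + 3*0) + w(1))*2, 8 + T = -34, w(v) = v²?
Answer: 6*√19 ≈ 26.153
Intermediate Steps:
T = -42 (T = -8 - 34 = -42)
g = 10 (g = -2 + ((5 + 3*0) + 1²)*2 = -2 + ((5 + 0) + 1)*2 = -2 + (5 + 1)*2 = -2 + 6*2 = -2 + 12 = 10)
M(R, Y) = 10 + R + Y (M(R, Y) = (R + Y) + 10 = 10 + R + Y)
√(-735*(-1) + M(-19, T)) = √(-735*(-1) + (10 - 19 - 42)) = √(735 - 51) = √684 = 6*√19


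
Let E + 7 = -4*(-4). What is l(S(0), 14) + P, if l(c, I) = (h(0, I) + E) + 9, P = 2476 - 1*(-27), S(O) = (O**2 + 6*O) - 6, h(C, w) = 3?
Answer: 2524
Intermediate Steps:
E = 9 (E = -7 - 4*(-4) = -7 + 16 = 9)
S(O) = -6 + O**2 + 6*O
P = 2503 (P = 2476 + 27 = 2503)
l(c, I) = 21 (l(c, I) = (3 + 9) + 9 = 12 + 9 = 21)
l(S(0), 14) + P = 21 + 2503 = 2524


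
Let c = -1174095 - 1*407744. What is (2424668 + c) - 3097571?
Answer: -2254742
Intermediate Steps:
c = -1581839 (c = -1174095 - 407744 = -1581839)
(2424668 + c) - 3097571 = (2424668 - 1581839) - 3097571 = 842829 - 3097571 = -2254742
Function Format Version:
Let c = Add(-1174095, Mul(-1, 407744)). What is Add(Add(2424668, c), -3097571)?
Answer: -2254742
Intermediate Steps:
c = -1581839 (c = Add(-1174095, -407744) = -1581839)
Add(Add(2424668, c), -3097571) = Add(Add(2424668, -1581839), -3097571) = Add(842829, -3097571) = -2254742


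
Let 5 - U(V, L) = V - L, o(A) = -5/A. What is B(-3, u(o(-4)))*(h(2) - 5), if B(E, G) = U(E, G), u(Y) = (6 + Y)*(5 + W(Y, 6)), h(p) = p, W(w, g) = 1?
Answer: -309/2 ≈ -154.50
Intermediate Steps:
U(V, L) = 5 + L - V (U(V, L) = 5 - (V - L) = 5 + (L - V) = 5 + L - V)
u(Y) = 36 + 6*Y (u(Y) = (6 + Y)*(5 + 1) = (6 + Y)*6 = 36 + 6*Y)
B(E, G) = 5 + G - E
B(-3, u(o(-4)))*(h(2) - 5) = (5 + (36 + 6*(-5/(-4))) - 1*(-3))*(2 - 5) = (5 + (36 + 6*(-5*(-¼))) + 3)*(-3) = (5 + (36 + 6*(5/4)) + 3)*(-3) = (5 + (36 + 15/2) + 3)*(-3) = (5 + 87/2 + 3)*(-3) = (103/2)*(-3) = -309/2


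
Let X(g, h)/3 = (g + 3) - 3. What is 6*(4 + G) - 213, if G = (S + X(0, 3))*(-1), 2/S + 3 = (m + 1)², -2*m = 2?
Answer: -185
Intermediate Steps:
m = -1 (m = -½*2 = -1)
X(g, h) = 3*g (X(g, h) = 3*((g + 3) - 3) = 3*((3 + g) - 3) = 3*g)
S = -⅔ (S = 2/(-3 + (-1 + 1)²) = 2/(-3 + 0²) = 2/(-3 + 0) = 2/(-3) = 2*(-⅓) = -⅔ ≈ -0.66667)
G = ⅔ (G = (-⅔ + 3*0)*(-1) = (-⅔ + 0)*(-1) = -⅔*(-1) = ⅔ ≈ 0.66667)
6*(4 + G) - 213 = 6*(4 + ⅔) - 213 = 6*(14/3) - 213 = 28 - 213 = -185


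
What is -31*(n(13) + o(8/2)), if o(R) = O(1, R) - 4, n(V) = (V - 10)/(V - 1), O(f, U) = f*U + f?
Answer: -155/4 ≈ -38.750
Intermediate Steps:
O(f, U) = f + U*f (O(f, U) = U*f + f = f + U*f)
n(V) = (-10 + V)/(-1 + V)
o(R) = -3 + R (o(R) = 1*(1 + R) - 4 = (1 + R) - 4 = -3 + R)
-31*(n(13) + o(8/2)) = -31*((-10 + 13)/(-1 + 13) + (-3 + 8/2)) = -31*(3/12 + (-3 + 8*(1/2))) = -31*((1/12)*3 + (-3 + 4)) = -31*(1/4 + 1) = -31*5/4 = -155/4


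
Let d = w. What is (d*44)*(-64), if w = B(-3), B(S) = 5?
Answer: -14080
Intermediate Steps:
w = 5
d = 5
(d*44)*(-64) = (5*44)*(-64) = 220*(-64) = -14080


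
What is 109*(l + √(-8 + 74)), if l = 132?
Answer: 14388 + 109*√66 ≈ 15274.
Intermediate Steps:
109*(l + √(-8 + 74)) = 109*(132 + √(-8 + 74)) = 109*(132 + √66) = 14388 + 109*√66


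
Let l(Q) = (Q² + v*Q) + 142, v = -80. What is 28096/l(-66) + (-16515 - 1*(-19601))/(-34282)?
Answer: 233253041/83802349 ≈ 2.7834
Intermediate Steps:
l(Q) = 142 + Q² - 80*Q (l(Q) = (Q² - 80*Q) + 142 = 142 + Q² - 80*Q)
28096/l(-66) + (-16515 - 1*(-19601))/(-34282) = 28096/(142 + (-66)² - 80*(-66)) + (-16515 - 1*(-19601))/(-34282) = 28096/(142 + 4356 + 5280) + (-16515 + 19601)*(-1/34282) = 28096/9778 + 3086*(-1/34282) = 28096*(1/9778) - 1543/17141 = 14048/4889 - 1543/17141 = 233253041/83802349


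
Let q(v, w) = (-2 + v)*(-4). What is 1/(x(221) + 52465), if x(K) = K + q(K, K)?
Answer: 1/51810 ≈ 1.9301e-5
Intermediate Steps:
q(v, w) = 8 - 4*v
x(K) = 8 - 3*K (x(K) = K + (8 - 4*K) = 8 - 3*K)
1/(x(221) + 52465) = 1/((8 - 3*221) + 52465) = 1/((8 - 663) + 52465) = 1/(-655 + 52465) = 1/51810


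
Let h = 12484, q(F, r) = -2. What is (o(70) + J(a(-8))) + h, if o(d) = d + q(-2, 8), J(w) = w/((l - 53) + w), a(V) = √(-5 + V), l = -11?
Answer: 51576181/4109 - 64*I*√13/4109 ≈ 12552.0 - 0.056158*I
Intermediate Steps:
J(w) = w/(-64 + w) (J(w) = w/((-11 - 53) + w) = w/(-64 + w))
o(d) = -2 + d (o(d) = d - 2 = -2 + d)
(o(70) + J(a(-8))) + h = ((-2 + 70) + √(-5 - 8)/(-64 + √(-5 - 8))) + 12484 = (68 + √(-13)/(-64 + √(-13))) + 12484 = (68 + (I*√13)/(-64 + I*√13)) + 12484 = (68 + I*√13/(-64 + I*√13)) + 12484 = 12552 + I*√13/(-64 + I*√13)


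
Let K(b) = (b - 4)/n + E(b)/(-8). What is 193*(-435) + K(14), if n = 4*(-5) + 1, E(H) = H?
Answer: -6380753/76 ≈ -83957.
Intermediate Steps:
n = -19 (n = -20 + 1 = -19)
K(b) = 4/19 - 27*b/152 (K(b) = (b - 4)/(-19) + b/(-8) = (-4 + b)*(-1/19) + b*(-1/8) = (4/19 - b/19) - b/8 = 4/19 - 27*b/152)
193*(-435) + K(14) = 193*(-435) + (4/19 - 27/152*14) = -83955 + (4/19 - 189/76) = -83955 - 173/76 = -6380753/76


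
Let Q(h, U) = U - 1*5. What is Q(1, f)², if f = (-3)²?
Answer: 16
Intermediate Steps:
f = 9
Q(h, U) = -5 + U (Q(h, U) = U - 5 = -5 + U)
Q(1, f)² = (-5 + 9)² = 4² = 16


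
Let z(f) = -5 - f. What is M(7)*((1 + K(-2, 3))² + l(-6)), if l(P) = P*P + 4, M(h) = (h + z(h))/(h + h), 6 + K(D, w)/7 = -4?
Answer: -24005/14 ≈ -1714.6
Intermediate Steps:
K(D, w) = -70 (K(D, w) = -42 + 7*(-4) = -42 - 28 = -70)
M(h) = -5/(2*h) (M(h) = (h + (-5 - h))/(h + h) = -5*1/(2*h) = -5/(2*h))
l(P) = 4 + P² (l(P) = P² + 4 = 4 + P²)
M(7)*((1 + K(-2, 3))² + l(-6)) = (-5/2/7)*((1 - 70)² + (4 + (-6)²)) = (-5/2*⅐)*((-69)² + (4 + 36)) = -5*(4761 + 40)/14 = -5/14*4801 = -24005/14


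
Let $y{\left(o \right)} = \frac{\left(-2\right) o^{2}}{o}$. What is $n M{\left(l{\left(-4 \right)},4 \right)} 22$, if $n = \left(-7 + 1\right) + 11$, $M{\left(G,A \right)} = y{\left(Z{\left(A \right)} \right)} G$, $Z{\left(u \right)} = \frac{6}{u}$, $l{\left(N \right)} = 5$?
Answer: $-1650$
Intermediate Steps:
$y{\left(o \right)} = - 2 o$
$M{\left(G,A \right)} = - \frac{12 G}{A}$ ($M{\left(G,A \right)} = - 2 \frac{6}{A} G = - \frac{12}{A} G = - \frac{12 G}{A}$)
$n = 5$ ($n = -6 + 11 = 5$)
$n M{\left(l{\left(-4 \right)},4 \right)} 22 = 5 \left(\left(-12\right) 5 \cdot \frac{1}{4}\right) 22 = 5 \left(-15\right) 22 = \left(-75\right) 22 = -1650$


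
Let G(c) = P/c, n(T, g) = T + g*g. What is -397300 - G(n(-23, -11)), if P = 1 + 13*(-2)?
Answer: -38935375/98 ≈ -3.9730e+5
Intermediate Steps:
n(T, g) = T + g**2
P = -25 (P = 1 - 26 = -25)
G(c) = -25/c
-397300 - G(n(-23, -11)) = -397300 - (-25)/(-23 + (-11)**2) = -397300 - (-25)/(-23 + 121) = -397300 - (-25)/98 = -397300 - 1*(-25/98) = -397300 + 25/98 = -38935375/98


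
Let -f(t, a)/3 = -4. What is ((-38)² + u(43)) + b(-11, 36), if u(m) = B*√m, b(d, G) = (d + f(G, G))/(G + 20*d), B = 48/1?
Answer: 265695/184 + 48*√43 ≈ 1758.8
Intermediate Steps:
f(t, a) = 12 (f(t, a) = -3*(-4) = 12)
B = 48 (B = 48*1 = 48)
b(d, G) = (12 + d)/(G + 20*d) (b(d, G) = (d + 12)/(G + 20*d) = (12 + d)/(G + 20*d))
u(m) = 48*√m
((-38)² + u(43)) + b(-11, 36) = ((-38)² + 48*√43) + (12 - 11)/(36 + 20*(-11)) = (1444 + 48*√43) + 1/(36 - 220) = (1444 + 48*√43) + 1/(-184) = (1444 + 48*√43) - 1/184*1 = (1444 + 48*√43) - 1/184 = 265695/184 + 48*√43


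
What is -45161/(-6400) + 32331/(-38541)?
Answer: 511210567/82220800 ≈ 6.2175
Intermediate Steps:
-45161/(-6400) + 32331/(-38541) = -45161*(-1/6400) + 32331*(-1/38541) = 45161/6400 - 10777/12847 = 511210567/82220800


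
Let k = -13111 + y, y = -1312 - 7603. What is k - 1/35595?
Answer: -784015471/35595 ≈ -22026.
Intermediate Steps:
y = -8915
k = -22026 (k = -13111 - 8915 = -22026)
k - 1/35595 = -22026 - 1/35595 = -784015471/35595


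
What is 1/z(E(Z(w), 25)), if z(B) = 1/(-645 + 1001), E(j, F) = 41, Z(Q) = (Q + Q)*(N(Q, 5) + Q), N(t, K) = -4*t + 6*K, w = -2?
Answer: 356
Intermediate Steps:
Z(Q) = 2*Q*(30 - 3*Q) (Z(Q) = (Q + Q)*((-4*Q + 6*5) + Q) = (2*Q)*((-4*Q + 30) + Q) = (2*Q)*((30 - 4*Q) + Q) = (2*Q)*(30 - 3*Q) = 2*Q*(30 - 3*Q))
z(B) = 1/356
1/z(E(Z(w), 25)) = 1/(1/356) = 356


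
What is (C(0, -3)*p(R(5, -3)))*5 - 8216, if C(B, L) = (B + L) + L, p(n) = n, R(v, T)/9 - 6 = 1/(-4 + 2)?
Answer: -9701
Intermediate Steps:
R(v, T) = 99/2 (R(v, T) = 54 + 9/(-4 + 2) = 54 + 9/(-2) = 54 + 9*(-½) = 54 - 9/2 = 99/2)
C(B, L) = B + 2*L
(C(0, -3)*p(R(5, -3)))*5 - 8216 = ((0 + 2*(-3))*(99/2))*5 - 8216 = ((0 - 6)*(99/2))*5 - 8216 = -6*99/2*5 - 8216 = -297*5 - 8216 = -1485 - 8216 = -9701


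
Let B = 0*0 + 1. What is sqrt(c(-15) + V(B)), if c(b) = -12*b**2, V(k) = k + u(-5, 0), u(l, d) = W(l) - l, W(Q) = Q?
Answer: I*sqrt(2699) ≈ 51.952*I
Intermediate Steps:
B = 1 (B = 0 + 1 = 1)
u(l, d) = 0 (u(l, d) = l - l = 0)
V(k) = k (V(k) = k + 0 = k)
sqrt(c(-15) + V(B)) = sqrt(-12*(-15)**2 + 1) = sqrt(-12*225 + 1) = sqrt(-2700 + 1) = sqrt(-2699) = I*sqrt(2699)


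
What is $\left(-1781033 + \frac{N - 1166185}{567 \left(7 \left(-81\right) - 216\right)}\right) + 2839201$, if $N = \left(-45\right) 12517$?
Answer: $\frac{469787052898}{443961} \approx 1.0582 \cdot 10^{6}$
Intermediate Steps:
$N = -563265$
$\left(-1781033 + \frac{N - 1166185}{567 \left(7 \left(-81\right) - 216\right)}\right) + 2839201 = \left(-1781033 + \frac{-563265 - 1166185}{567 \left(7 \left(-81\right) - 216\right)}\right) + 2839201 = \left(-1781033 + \frac{-563265 - 1166185}{567 \left(-567 - 216\right)}\right) + 2839201 = \left(-1781033 - \frac{1729450}{567 \left(-783\right)}\right) + 2839201 = \left(-1781033 - \frac{1729450}{-443961}\right) + 2839201 = \left(-1781033 - - \frac{1729450}{443961}\right) + 2839201 = \left(-1781033 + \frac{1729450}{443961}\right) + 2839201 = - \frac{790707462263}{443961} + 2839201 = \frac{469787052898}{443961}$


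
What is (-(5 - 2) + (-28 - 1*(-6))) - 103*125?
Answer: -12900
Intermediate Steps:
(-(5 - 2) + (-28 - 1*(-6))) - 103*125 = (-1*3 + (-28 + 6)) - 12875 = (-3 - 22) - 12875 = -25 - 12875 = -12900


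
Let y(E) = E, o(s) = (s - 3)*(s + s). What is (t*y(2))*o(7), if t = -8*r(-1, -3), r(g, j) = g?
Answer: 896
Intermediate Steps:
o(s) = 2*s*(-3 + s) (o(s) = (-3 + s)*(2*s) = 2*s*(-3 + s))
t = 8 (t = -8*(-1) = 8)
(t*y(2))*o(7) = (8*2)*(2*7*(-3 + 7)) = 16*(2*7*4) = 16*56 = 896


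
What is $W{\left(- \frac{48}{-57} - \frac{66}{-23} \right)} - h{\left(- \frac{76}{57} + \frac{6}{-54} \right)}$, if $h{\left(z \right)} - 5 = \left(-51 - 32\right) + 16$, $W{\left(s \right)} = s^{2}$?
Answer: $\frac{14470962}{190969} \approx 75.776$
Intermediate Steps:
$h{\left(z \right)} = -62$ ($h{\left(z \right)} = 5 + \left(\left(-51 - 32\right) + 16\right) = 5 + \left(-83 + 16\right) = 5 - 67 = -62$)
$W{\left(- \frac{48}{-57} - \frac{66}{-23} \right)} - h{\left(- \frac{76}{57} + \frac{6}{-54} \right)} = \left(- \frac{48}{-57} - \frac{66}{-23}\right)^{2} - -62 = \left(\left(-48\right) \left(- \frac{1}{57}\right) - - \frac{66}{23}\right)^{2} + 62 = \left(\frac{16}{19} + \frac{66}{23}\right)^{2} + 62 = \left(\frac{1622}{437}\right)^{2} + 62 = \frac{2630884}{190969} + 62 = \frac{14470962}{190969}$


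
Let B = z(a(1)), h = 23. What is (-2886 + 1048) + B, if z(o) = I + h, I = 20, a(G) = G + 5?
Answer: -1795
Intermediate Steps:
a(G) = 5 + G
z(o) = 43 (z(o) = 20 + 23 = 43)
B = 43
(-2886 + 1048) + B = (-2886 + 1048) + 43 = -1838 + 43 = -1795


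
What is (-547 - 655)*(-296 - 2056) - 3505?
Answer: 2823599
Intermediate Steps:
(-547 - 655)*(-296 - 2056) - 3505 = -1202*(-2352) - 3505 = 2827104 - 3505 = 2823599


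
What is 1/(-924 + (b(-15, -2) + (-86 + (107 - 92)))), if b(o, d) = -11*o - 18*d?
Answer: -1/794 ≈ -0.0012594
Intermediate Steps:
b(o, d) = -18*d - 11*o
1/(-924 + (b(-15, -2) + (-86 + (107 - 92)))) = 1/(-924 + ((-18*(-2) - 11*(-15)) + (-86 + (107 - 92)))) = 1/(-924 + ((36 + 165) + (-86 + 15))) = 1/(-924 + (201 - 71)) = 1/(-924 + 130) = 1/(-794) = -1/794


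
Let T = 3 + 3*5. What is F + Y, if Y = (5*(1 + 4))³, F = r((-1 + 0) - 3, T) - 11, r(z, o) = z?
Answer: 15610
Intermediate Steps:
T = 18 (T = 3 + 15 = 18)
F = -15 (F = ((-1 + 0) - 3) - 11 = (-1 - 3) - 11 = -4 - 11 = -15)
Y = 15625 (Y = (5*5)³ = 25³ = 15625)
F + Y = -15 + 15625 = 15610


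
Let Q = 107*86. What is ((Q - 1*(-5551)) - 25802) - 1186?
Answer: -12235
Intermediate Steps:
Q = 9202
((Q - 1*(-5551)) - 25802) - 1186 = ((9202 - 1*(-5551)) - 25802) - 1186 = ((9202 + 5551) - 25802) - 1186 = (14753 - 25802) - 1186 = -11049 - 1186 = -12235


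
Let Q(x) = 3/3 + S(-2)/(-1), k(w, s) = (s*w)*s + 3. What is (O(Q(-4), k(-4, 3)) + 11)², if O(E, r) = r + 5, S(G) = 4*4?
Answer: 289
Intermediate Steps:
S(G) = 16
k(w, s) = 3 + w*s² (k(w, s) = w*s² + 3 = 3 + w*s²)
Q(x) = -15 (Q(x) = 3/3 + 16/(-1) = 3*(⅓) + 16*(-1) = 1 - 16 = -15)
O(E, r) = 5 + r
(O(Q(-4), k(-4, 3)) + 11)² = ((5 + (3 - 4*3²)) + 11)² = ((5 + (3 - 4*9)) + 11)² = ((5 + (3 - 36)) + 11)² = ((5 - 33) + 11)² = (-28 + 11)² = (-17)² = 289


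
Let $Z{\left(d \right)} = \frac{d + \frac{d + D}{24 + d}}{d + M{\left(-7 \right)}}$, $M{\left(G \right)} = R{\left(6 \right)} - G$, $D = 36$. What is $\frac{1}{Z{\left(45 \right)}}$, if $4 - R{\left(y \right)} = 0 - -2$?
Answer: $\frac{69}{59} \approx 1.1695$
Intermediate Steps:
$R{\left(y \right)} = 2$ ($R{\left(y \right)} = 4 - \left(0 - -2\right) = 4 - \left(0 + 2\right) = 4 - 2 = 2$)
$M{\left(G \right)} = 2 - G$
$Z{\left(d \right)} = \frac{d + \frac{36 + d}{24 + d}}{9 + d}$ ($Z{\left(d \right)} = \frac{d + \frac{d + 36}{24 + d}}{d + \left(2 - -7\right)} = \frac{d + \frac{36 + d}{24 + d}}{d + \left(2 + 7\right)} = \frac{d + \frac{36 + d}{24 + d}}{d + 9} = \frac{d + \frac{36 + d}{24 + d}}{9 + d}$)
$\frac{1}{Z{\left(45 \right)}} = \frac{1}{\frac{1}{216 + 45^{2} + 33 \cdot 45} \left(36 + 45^{2} + 25 \cdot 45\right)} = \frac{1}{\frac{1}{216 + 2025 + 1485} \left(36 + 2025 + 1125\right)} = \frac{1}{\frac{1}{3726} \cdot 3186} = \frac{1}{\frac{59}{69}} = \frac{69}{59}$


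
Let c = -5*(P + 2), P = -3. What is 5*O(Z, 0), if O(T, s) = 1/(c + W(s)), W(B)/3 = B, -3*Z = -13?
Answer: 1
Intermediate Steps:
Z = 13/3 (Z = -⅓*(-13) = 13/3 ≈ 4.3333)
W(B) = 3*B
c = 5 (c = -5*(-3 + 2) = -5*(-1) = 5)
O(T, s) = 1/(5 + 3*s)
5*O(Z, 0) = 5/(5 + 3*0) = 5/(5 + 0) = 5/5 = 5*(⅕) = 1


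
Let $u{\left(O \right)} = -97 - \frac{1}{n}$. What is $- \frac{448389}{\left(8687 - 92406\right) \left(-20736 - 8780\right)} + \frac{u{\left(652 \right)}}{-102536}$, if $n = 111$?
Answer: $\frac{2688116104141}{3515530717040748} \approx 0.00076464$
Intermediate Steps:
$u{\left(O \right)} = - \frac{10768}{111}$ ($u{\left(O \right)} = -97 - \frac{1}{111} = - \frac{10768}{111}$)
$- \frac{448389}{\left(8687 - 92406\right) \left(-20736 - 8780\right)} + \frac{u{\left(652 \right)}}{-102536} = - \frac{448389}{\left(8687 - 92406\right) \left(-20736 - 8780\right)} - \frac{10768}{111 \left(-102536\right)} = - \frac{448389}{\left(-83719\right) \left(-29516\right)} - - \frac{1346}{1422687} = - \frac{448389}{2471050004} + \frac{1346}{1422687} = \frac{2688116104141}{3515530717040748}$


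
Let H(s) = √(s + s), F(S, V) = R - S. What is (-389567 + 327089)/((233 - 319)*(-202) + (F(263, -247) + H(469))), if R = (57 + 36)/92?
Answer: -9048009729096/2477848983409 + 528813792*√938/2477848983409 ≈ -3.6450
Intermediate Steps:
R = 93/92 (R = 93*(1/92) = 93/92 ≈ 1.0109)
F(S, V) = 93/92 - S
H(s) = √2*√s (H(s) = √(2*s) = √2*√s)
(-389567 + 327089)/((233 - 319)*(-202) + (F(263, -247) + H(469))) = (-389567 + 327089)/((233 - 319)*(-202) + ((93/92 - 1*263) + √2*√469)) = -62478/(-86*(-202) + ((93/92 - 263) + √938)) = -62478/(17372 + (-24103/92 + √938)) = -62478/(1574121/92 + √938)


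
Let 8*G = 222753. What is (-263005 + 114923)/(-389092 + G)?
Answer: 1184656/2889983 ≈ 0.40992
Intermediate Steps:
G = 222753/8 (G = (1/8)*222753 = 222753/8 ≈ 27844.)
(-263005 + 114923)/(-389092 + G) = (-263005 + 114923)/(-389092 + 222753/8) = -148082/(-2889983/8) = -148082*(-8/2889983) = 1184656/2889983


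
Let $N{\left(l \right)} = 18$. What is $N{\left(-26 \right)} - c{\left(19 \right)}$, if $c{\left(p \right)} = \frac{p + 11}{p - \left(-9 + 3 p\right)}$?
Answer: $\frac{552}{29} \approx 19.034$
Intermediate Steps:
$c{\left(p \right)} = \frac{11 + p}{9 - 2 p}$ ($c{\left(p \right)} = \frac{11 + p}{p - \left(-9 + 3 p\right)} = \frac{11 + p}{9 - 2 p}$)
$N{\left(-26 \right)} - c{\left(19 \right)} = 18 - \frac{-11 - 19}{-9 + 2 \cdot 19} = 18 - \frac{-11 - 19}{-9 + 38} = 18 - \frac{1}{29} \left(-30\right) = 18 - - \frac{30}{29} = 18 + \frac{30}{29} = \frac{552}{29}$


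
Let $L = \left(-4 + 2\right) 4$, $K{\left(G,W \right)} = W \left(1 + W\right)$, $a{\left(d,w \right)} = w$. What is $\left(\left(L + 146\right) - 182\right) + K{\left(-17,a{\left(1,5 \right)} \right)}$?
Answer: $-14$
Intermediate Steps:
$L = -8$ ($L = \left(-2\right) 4 = -8$)
$\left(\left(L + 146\right) - 182\right) + K{\left(-17,a{\left(1,5 \right)} \right)} = \left(\left(-8 + 146\right) - 182\right) + 5 \left(1 + 5\right) = \left(138 - 182\right) + 5 \cdot 6 = -44 + 30 = -14$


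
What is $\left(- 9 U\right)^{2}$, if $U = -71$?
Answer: $408321$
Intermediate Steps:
$\left(- 9 U\right)^{2} = \left(\left(-9\right) \left(-71\right)\right)^{2} = 639^{2} = 408321$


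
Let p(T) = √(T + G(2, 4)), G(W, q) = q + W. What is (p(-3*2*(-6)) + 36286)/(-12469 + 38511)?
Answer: 18143/13021 + √42/26042 ≈ 1.3936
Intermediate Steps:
G(W, q) = W + q
p(T) = √(6 + T) (p(T) = √(T + (2 + 4)) = √(T + 6) = √(6 + T))
(p(-3*2*(-6)) + 36286)/(-12469 + 38511) = (√(6 - 3*2*(-6)) + 36286)/(-12469 + 38511) = (√(6 - 6*(-6)) + 36286)/26042 = (√(6 + 36) + 36286)*(1/26042) = (√42 + 36286)*(1/26042) = (36286 + √42)*(1/26042) = 18143/13021 + √42/26042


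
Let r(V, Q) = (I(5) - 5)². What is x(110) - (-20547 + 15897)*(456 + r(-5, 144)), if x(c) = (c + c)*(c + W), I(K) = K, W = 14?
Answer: 2147680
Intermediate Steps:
x(c) = 2*c*(14 + c) (x(c) = (c + c)*(c + 14) = (2*c)*(14 + c) = 2*c*(14 + c))
r(V, Q) = 0 (r(V, Q) = (5 - 5)² = 0² = 0)
x(110) - (-20547 + 15897)*(456 + r(-5, 144)) = 2*110*(14 + 110) - (-20547 + 15897)*(456 + 0) = 2*110*124 - (-4650)*456 = 27280 - 1*(-2120400) = 27280 + 2120400 = 2147680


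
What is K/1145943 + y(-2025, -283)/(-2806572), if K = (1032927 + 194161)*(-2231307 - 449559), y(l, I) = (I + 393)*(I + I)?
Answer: -256462871091283661/89338098261 ≈ -2.8707e+6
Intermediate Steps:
y(l, I) = 2*I*(393 + I) (y(l, I) = (393 + I)*(2*I) = 2*I*(393 + I))
K = -3289658498208 (K = 1227088*(-2680866) = -3289658498208)
K/1145943 + y(-2025, -283)/(-2806572) = -3289658498208/1145943 + (2*(-283)*(393 - 283))/(-2806572) = -3289658498208*1/1145943 + (2*(-283)*110)*(-1/2806572) = -365517610912/127327 - 62260*(-1/2806572) = -365517610912/127327 + 15565/701643 = -256462871091283661/89338098261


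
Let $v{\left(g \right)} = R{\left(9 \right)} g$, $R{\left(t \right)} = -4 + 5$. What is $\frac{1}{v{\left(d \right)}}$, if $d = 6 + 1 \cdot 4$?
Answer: $\frac{1}{10} \approx 0.1$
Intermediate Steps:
$d = 10$ ($d = 6 + 4 = 10$)
$R{\left(t \right)} = 1$
$v{\left(g \right)} = g$ ($v{\left(g \right)} = 1 g = g$)
$\frac{1}{v{\left(d \right)}} = \frac{1}{10}$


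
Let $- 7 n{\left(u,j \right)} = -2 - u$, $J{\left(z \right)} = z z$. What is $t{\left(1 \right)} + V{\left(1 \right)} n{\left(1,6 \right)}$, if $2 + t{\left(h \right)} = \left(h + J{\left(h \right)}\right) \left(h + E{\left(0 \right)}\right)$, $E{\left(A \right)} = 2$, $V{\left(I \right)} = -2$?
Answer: $\frac{22}{7} \approx 3.1429$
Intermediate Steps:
$J{\left(z \right)} = z^{2}$
$t{\left(h \right)} = -2 + \left(2 + h\right) \left(h + h^{2}\right)$ ($t{\left(h \right)} = -2 + \left(h + h^{2}\right) \left(h + 2\right) = -2 + \left(h + h^{2}\right) \left(2 + h\right) = -2 + \left(2 + h\right) \left(h + h^{2}\right)$)
$n{\left(u,j \right)} = \frac{2}{7} + \frac{u}{7}$ ($n{\left(u,j \right)} = - \frac{-2 - u}{7} = \frac{2}{7} + \frac{u}{7}$)
$t{\left(1 \right)} + V{\left(1 \right)} n{\left(1,6 \right)} = \left(-2 + 1^{3} + 2 \cdot 1 + 3 \cdot 1^{2}\right) - 2 \left(\frac{2}{7} + \frac{1}{7} \cdot 1\right) = \left(-2 + 1 + 2 + 3 \cdot 1\right) - 2 \left(\frac{2}{7} + \frac{1}{7}\right) = \left(-2 + 1 + 2 + 3\right) - \frac{6}{7} = 4 - \frac{6}{7} = \frac{22}{7}$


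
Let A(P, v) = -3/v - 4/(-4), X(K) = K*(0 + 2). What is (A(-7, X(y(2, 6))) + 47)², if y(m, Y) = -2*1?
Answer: 38025/16 ≈ 2376.6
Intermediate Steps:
y(m, Y) = -2
X(K) = 2*K (X(K) = K*2 = 2*K)
A(P, v) = 1 - 3/v (A(P, v) = -3/v - 4*(-¼) = -3/v + 1 = 1 - 3/v)
(A(-7, X(y(2, 6))) + 47)² = ((-3 + 2*(-2))/((2*(-2))) + 47)² = ((-3 - 4)/(-4) + 47)² = (-¼*(-7) + 47)² = (7/4 + 47)² = (195/4)² = 38025/16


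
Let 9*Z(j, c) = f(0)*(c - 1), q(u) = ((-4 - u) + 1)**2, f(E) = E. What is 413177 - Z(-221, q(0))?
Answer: 413177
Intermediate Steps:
q(u) = (-3 - u)**2
Z(j, c) = 0 (Z(j, c) = (0*(c - 1))/9 = (0*(-1 + c))/9 = (1/9)*0 = 0)
413177 - Z(-221, q(0)) = 413177 - 1*0 = 413177 + 0 = 413177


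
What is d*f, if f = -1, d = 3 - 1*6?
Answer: 3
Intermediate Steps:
d = -3 (d = 3 - 6 = -3)
d*f = -3*(-1) = 3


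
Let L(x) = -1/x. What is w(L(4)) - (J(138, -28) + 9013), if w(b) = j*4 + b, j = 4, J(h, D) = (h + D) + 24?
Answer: -36525/4 ≈ -9131.3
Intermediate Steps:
J(h, D) = 24 + D + h (J(h, D) = (D + h) + 24 = 24 + D + h)
w(b) = 16 + b (w(b) = 4*4 + b = 16 + b)
w(L(4)) - (J(138, -28) + 9013) = (16 - 1/4) - ((24 - 28 + 138) + 9013) = (16 - 1*¼) - (134 + 9013) = (16 - ¼) - 1*9147 = 63/4 - 9147 = -36525/4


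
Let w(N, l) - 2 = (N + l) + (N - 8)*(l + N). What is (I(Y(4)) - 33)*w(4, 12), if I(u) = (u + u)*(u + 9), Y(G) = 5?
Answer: -4922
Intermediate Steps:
w(N, l) = 2 + N + l + (-8 + N)*(N + l) (w(N, l) = 2 + ((N + l) + (N - 8)*(l + N)) = 2 + ((N + l) + (-8 + N)*(N + l)) = 2 + (N + l + (-8 + N)*(N + l)) = 2 + N + l + (-8 + N)*(N + l))
I(u) = 2*u*(9 + u) (I(u) = (2*u)*(9 + u) = 2*u*(9 + u))
(I(Y(4)) - 33)*w(4, 12) = (2*5*(9 + 5) - 33)*(2 + 4² - 7*4 - 7*12 + 4*12) = (2*5*14 - 33)*(2 + 16 - 28 - 84 + 48) = (140 - 33)*(-46) = 107*(-46) = -4922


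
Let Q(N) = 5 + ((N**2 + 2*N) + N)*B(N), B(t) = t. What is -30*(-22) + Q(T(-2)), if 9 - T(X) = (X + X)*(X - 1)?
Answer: 665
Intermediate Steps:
T(X) = 9 - 2*X*(-1 + X) (T(X) = 9 - (X + X)*(X - 1) = 9 - 2*X*(-1 + X))
Q(N) = 5 + N*(N**2 + 3*N) (Q(N) = 5 + ((N**2 + 2*N) + N)*N = 5 + (N**2 + 3*N)*N = 5 + N*(N**2 + 3*N))
-30*(-22) + Q(T(-2)) = -30*(-22) + (5 + (9 - 2*(-2)**2 + 2*(-2))**3 + 3*(9 - 2*(-2)**2 + 2*(-2))**2) = 660 + (5 + (9 - 2*4 - 4)**3 + 3*(9 - 2*4 - 4)**2) = 660 + (5 + (9 - 8 - 4)**3 + 3*(9 - 8 - 4)**2) = 660 + (5 + (-3)**3 + 3*(-3)**2) = 660 + (5 - 27 + 3*9) = 660 + (5 - 27 + 27) = 660 + 5 = 665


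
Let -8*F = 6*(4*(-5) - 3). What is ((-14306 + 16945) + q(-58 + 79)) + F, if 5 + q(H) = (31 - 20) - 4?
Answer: 10633/4 ≈ 2658.3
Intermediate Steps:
q(H) = 2 (q(H) = -5 + ((31 - 20) - 4) = -5 + (11 - 4) = -5 + 7 = 2)
F = 69/4 (F = -3*(4*(-5) - 3)/4 = -3*(-20 - 3)/4 = -3*(-23)/4 = -⅛*(-138) = 69/4 ≈ 17.250)
((-14306 + 16945) + q(-58 + 79)) + F = ((-14306 + 16945) + 2) + 69/4 = (2639 + 2) + 69/4 = 2641 + 69/4 = 10633/4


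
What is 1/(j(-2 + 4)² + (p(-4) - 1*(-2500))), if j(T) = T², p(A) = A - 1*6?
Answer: 1/2506 ≈ 0.00039904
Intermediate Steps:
p(A) = -6 + A (p(A) = A - 6 = -6 + A)
1/(j(-2 + 4)² + (p(-4) - 1*(-2500))) = 1/(((-2 + 4)²)² + ((-6 - 4) - 1*(-2500))) = 1/((2²)² + (-10 + 2500)) = 1/(4² + 2490) = 1/(16 + 2490) = 1/2506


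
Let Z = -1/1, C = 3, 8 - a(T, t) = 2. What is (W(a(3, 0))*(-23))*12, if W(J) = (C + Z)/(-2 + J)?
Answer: -138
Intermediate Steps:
a(T, t) = 6 (a(T, t) = 8 - 1*2 = 8 - 2 = 6)
Z = -1 (Z = -1*1 = -1)
W(J) = 2/(-2 + J) (W(J) = (3 - 1)/(-2 + J) = 2/(-2 + J))
(W(a(3, 0))*(-23))*12 = ((2/(-2 + 6))*(-23))*12 = ((2/4)*(-23))*12 = ((2*(1/4))*(-23))*12 = ((1/2)*(-23))*12 = -23/2*12 = -138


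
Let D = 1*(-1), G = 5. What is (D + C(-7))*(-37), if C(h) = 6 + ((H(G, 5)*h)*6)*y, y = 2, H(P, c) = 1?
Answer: 2923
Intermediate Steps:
C(h) = 6 + 12*h (C(h) = 6 + ((1*h)*6)*2 = 6 + (h*6)*2 = 6 + (6*h)*2 = 6 + 12*h)
D = -1
(D + C(-7))*(-37) = (-1 + (6 + 12*(-7)))*(-37) = (-1 + (6 - 84))*(-37) = (-1 - 78)*(-37) = -79*(-37) = 2923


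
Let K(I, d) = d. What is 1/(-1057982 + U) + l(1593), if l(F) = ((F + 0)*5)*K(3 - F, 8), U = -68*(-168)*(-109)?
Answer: 146759776559/2303198 ≈ 63720.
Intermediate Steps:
U = -1245216 (U = 11424*(-109) = -1245216)
l(F) = 40*F (l(F) = ((F + 0)*5)*8 = (F*5)*8 = (5*F)*8 = 40*F)
1/(-1057982 + U) + l(1593) = 1/(-1057982 - 1245216) + 40*1593 = 1/(-2303198) + 63720 = -1/2303198 + 63720 = 146759776559/2303198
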